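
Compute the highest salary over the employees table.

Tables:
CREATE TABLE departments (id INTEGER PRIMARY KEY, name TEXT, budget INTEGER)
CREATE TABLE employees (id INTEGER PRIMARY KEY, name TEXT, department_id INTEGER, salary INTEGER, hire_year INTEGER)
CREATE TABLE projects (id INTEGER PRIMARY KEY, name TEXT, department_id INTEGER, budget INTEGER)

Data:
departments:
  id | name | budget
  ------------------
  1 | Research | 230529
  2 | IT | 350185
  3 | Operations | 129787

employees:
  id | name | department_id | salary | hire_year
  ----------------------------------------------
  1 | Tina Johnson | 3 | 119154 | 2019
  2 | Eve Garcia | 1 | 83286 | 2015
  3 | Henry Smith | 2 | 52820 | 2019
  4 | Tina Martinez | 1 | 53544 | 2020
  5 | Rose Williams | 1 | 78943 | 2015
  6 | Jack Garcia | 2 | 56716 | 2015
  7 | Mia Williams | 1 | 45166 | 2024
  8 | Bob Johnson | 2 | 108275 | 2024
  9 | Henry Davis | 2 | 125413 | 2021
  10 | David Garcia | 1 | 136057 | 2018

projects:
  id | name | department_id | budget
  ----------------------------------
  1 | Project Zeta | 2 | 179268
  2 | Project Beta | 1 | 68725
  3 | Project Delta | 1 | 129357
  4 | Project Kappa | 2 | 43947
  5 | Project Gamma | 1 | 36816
SELECT MAX(salary) FROM employees

Execution result:
136057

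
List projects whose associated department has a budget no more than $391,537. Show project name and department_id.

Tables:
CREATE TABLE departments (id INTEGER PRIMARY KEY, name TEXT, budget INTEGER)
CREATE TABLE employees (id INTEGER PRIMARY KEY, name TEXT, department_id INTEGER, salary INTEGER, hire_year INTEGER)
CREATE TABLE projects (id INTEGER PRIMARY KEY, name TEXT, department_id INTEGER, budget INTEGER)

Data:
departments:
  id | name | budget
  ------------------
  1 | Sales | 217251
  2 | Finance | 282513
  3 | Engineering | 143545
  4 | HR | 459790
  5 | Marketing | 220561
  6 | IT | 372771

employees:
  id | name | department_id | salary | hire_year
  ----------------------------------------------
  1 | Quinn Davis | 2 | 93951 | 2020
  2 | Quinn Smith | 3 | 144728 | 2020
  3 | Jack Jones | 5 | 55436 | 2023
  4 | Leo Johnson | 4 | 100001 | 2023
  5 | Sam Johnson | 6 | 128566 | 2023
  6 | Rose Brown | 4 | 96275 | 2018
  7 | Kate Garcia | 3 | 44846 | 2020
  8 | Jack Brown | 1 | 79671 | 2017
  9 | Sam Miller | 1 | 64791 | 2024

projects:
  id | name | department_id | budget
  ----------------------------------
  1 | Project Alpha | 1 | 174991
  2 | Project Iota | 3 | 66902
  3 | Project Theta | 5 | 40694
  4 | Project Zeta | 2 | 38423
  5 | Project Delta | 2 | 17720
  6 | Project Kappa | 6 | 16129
SELECT name, department_id FROM projects WHERE department_id IN (SELECT id FROM departments WHERE budget <= 391537)

Execution result:
name | department_id
Project Alpha | 1
Project Iota | 3
Project Theta | 5
Project Zeta | 2
Project Delta | 2
Project Kappa | 6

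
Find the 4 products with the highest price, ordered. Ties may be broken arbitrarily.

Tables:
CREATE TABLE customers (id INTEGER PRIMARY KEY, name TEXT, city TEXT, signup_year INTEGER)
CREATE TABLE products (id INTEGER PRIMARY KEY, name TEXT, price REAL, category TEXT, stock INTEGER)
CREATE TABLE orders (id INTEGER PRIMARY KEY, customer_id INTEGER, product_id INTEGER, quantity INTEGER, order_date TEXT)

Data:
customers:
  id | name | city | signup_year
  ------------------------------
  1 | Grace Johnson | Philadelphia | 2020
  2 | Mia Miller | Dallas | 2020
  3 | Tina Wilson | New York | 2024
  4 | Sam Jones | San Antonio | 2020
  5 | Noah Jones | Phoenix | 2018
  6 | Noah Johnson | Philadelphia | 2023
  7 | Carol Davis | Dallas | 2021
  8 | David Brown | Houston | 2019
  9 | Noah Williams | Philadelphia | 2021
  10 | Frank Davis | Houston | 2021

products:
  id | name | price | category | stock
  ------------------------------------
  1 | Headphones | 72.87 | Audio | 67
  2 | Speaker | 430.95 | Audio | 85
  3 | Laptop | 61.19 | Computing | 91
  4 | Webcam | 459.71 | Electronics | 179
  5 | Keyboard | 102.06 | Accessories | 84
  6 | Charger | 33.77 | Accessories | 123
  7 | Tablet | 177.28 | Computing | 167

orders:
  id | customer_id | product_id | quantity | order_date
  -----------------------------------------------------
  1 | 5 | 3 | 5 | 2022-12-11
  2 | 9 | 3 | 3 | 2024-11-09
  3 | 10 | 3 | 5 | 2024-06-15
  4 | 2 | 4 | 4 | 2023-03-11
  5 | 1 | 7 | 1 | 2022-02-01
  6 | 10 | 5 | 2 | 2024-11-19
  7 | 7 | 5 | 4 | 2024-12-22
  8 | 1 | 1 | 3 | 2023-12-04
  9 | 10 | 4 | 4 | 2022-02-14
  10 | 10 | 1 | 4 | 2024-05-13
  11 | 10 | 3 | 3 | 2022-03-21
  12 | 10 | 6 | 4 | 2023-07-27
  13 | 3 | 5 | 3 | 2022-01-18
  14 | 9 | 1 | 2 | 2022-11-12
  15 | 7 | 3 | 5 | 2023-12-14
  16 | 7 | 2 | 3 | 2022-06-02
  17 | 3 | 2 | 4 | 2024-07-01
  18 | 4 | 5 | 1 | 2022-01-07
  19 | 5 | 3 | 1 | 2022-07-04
SELECT name, price FROM products ORDER BY price DESC LIMIT 4

Execution result:
name | price
Webcam | 459.71
Speaker | 430.95
Tablet | 177.28
Keyboard | 102.06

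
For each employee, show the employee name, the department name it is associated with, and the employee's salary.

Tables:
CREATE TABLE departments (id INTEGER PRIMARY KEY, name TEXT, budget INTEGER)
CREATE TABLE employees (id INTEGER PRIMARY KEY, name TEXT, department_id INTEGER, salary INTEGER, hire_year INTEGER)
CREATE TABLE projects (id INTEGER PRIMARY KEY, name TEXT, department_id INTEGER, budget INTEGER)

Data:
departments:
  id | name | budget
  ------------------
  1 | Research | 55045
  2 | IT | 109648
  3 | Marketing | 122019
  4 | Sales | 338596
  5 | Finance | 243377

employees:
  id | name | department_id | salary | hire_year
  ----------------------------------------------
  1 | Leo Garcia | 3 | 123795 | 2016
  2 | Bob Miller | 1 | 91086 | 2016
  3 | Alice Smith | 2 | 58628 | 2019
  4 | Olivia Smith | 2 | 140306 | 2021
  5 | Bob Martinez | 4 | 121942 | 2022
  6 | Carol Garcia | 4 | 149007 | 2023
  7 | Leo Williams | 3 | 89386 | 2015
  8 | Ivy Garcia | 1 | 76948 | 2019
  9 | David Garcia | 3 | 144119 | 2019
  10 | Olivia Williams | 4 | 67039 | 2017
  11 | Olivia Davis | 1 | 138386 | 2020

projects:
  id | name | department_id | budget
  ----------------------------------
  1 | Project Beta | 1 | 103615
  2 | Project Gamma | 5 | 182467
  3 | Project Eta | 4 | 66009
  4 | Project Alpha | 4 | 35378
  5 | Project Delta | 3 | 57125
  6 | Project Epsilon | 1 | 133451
SELECT c.name, p.name AS department, c.salary FROM employees c JOIN departments p ON c.department_id = p.id

Execution result:
name | department | salary
Leo Garcia | Marketing | 123795
Bob Miller | Research | 91086
Alice Smith | IT | 58628
Olivia Smith | IT | 140306
Bob Martinez | Sales | 121942
Carol Garcia | Sales | 149007
Leo Williams | Marketing | 89386
Ivy Garcia | Research | 76948
David Garcia | Marketing | 144119
Olivia Williams | Sales | 67039
Olivia Davis | Research | 138386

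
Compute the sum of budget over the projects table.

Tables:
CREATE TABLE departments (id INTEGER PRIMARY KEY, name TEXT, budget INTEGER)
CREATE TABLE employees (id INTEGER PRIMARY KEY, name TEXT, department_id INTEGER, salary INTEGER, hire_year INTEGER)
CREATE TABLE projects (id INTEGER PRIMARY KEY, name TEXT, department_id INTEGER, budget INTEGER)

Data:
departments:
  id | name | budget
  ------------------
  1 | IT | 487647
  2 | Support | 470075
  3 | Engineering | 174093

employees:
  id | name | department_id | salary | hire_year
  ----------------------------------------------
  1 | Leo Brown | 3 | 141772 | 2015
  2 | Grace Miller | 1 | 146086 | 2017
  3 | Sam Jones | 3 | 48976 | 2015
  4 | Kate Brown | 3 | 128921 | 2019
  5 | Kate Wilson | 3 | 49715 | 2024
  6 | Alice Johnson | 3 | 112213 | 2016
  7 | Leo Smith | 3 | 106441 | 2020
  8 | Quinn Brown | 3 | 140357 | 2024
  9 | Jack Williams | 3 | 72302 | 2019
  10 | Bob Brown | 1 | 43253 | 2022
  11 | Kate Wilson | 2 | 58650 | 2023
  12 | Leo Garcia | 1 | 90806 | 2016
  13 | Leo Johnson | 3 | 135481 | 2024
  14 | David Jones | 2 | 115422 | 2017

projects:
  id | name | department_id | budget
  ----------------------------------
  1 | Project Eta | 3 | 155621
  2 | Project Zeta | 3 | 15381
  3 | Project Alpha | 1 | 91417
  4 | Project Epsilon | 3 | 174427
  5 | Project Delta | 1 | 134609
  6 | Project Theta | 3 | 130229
SELECT SUM(budget) FROM projects

Execution result:
701684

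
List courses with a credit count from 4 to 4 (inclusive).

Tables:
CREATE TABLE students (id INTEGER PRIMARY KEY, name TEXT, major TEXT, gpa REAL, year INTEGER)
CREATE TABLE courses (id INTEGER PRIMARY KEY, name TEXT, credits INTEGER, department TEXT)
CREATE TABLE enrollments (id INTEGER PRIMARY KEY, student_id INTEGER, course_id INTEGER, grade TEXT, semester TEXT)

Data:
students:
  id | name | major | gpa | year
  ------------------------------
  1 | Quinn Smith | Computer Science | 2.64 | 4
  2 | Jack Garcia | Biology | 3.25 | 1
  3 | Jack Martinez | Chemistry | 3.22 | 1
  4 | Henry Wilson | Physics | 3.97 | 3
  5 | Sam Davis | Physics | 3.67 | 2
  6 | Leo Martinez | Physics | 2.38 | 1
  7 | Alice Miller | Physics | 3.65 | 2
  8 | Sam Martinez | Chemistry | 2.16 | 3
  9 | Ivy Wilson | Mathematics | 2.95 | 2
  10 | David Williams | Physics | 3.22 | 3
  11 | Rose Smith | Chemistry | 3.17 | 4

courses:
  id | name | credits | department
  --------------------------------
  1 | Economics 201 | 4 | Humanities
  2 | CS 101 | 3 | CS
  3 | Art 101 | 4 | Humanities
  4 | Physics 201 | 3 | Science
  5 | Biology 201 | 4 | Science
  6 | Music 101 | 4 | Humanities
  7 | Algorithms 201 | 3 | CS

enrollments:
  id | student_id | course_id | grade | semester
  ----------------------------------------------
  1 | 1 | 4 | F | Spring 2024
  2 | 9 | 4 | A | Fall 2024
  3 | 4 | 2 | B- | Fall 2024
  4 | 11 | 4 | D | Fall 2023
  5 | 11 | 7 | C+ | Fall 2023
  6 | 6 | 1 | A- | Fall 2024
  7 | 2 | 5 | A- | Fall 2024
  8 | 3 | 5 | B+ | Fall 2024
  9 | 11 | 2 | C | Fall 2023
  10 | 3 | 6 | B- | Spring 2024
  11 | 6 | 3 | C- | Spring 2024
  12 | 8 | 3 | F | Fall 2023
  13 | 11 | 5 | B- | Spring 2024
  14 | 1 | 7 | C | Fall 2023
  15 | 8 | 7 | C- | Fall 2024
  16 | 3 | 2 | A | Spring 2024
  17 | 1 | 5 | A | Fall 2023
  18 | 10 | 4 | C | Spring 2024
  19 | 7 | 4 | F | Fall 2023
SELECT name, credits FROM courses WHERE credits BETWEEN 4 AND 4

Execution result:
name | credits
Economics 201 | 4
Art 101 | 4
Biology 201 | 4
Music 101 | 4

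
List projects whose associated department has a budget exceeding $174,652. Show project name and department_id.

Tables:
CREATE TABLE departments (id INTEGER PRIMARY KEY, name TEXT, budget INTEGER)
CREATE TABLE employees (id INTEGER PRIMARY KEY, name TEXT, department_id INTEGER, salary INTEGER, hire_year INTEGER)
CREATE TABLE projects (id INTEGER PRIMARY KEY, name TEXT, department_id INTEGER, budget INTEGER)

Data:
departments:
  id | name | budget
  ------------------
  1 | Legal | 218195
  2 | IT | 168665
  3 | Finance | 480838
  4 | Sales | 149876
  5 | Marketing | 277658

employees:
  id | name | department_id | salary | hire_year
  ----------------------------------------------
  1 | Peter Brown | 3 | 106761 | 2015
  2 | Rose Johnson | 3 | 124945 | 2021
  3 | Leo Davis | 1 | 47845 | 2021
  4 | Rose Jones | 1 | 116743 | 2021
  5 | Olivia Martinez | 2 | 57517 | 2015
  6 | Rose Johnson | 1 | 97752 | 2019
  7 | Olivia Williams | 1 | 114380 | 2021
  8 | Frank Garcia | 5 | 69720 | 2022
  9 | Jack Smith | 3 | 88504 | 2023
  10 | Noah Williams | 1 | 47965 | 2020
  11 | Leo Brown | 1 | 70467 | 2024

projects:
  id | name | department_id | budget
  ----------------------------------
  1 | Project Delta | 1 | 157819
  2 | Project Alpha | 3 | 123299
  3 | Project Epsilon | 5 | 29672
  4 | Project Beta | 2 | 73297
SELECT name, department_id FROM projects WHERE department_id IN (SELECT id FROM departments WHERE budget > 174652)

Execution result:
name | department_id
Project Delta | 1
Project Alpha | 3
Project Epsilon | 5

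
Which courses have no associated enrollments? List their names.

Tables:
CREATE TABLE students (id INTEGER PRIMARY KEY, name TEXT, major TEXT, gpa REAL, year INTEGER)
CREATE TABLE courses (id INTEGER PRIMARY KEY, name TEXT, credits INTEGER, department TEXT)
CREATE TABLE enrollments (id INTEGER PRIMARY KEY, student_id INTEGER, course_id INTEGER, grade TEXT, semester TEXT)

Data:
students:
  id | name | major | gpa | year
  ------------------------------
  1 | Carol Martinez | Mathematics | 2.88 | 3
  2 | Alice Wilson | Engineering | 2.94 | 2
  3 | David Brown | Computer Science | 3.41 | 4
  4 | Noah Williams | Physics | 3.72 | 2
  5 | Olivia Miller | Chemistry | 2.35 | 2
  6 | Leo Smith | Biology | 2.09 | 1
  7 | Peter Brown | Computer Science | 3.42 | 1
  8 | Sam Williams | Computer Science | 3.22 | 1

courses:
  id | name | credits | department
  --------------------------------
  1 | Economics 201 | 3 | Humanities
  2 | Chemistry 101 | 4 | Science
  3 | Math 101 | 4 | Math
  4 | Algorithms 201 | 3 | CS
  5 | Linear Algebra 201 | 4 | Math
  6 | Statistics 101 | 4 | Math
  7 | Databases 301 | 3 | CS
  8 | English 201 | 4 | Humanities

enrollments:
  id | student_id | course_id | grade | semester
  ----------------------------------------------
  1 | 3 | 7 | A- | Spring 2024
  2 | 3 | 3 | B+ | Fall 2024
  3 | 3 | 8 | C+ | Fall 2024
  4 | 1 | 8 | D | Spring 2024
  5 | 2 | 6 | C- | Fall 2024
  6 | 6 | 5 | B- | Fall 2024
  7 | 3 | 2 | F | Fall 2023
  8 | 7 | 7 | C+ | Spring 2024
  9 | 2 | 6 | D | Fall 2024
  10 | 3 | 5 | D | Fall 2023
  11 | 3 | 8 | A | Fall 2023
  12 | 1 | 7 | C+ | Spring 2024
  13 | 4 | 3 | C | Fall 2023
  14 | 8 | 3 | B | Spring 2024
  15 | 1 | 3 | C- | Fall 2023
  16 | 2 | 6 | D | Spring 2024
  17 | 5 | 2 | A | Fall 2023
SELECT p.name FROM courses p LEFT JOIN enrollments c ON c.course_id = p.id WHERE c.id IS NULL

Execution result:
name
Economics 201
Algorithms 201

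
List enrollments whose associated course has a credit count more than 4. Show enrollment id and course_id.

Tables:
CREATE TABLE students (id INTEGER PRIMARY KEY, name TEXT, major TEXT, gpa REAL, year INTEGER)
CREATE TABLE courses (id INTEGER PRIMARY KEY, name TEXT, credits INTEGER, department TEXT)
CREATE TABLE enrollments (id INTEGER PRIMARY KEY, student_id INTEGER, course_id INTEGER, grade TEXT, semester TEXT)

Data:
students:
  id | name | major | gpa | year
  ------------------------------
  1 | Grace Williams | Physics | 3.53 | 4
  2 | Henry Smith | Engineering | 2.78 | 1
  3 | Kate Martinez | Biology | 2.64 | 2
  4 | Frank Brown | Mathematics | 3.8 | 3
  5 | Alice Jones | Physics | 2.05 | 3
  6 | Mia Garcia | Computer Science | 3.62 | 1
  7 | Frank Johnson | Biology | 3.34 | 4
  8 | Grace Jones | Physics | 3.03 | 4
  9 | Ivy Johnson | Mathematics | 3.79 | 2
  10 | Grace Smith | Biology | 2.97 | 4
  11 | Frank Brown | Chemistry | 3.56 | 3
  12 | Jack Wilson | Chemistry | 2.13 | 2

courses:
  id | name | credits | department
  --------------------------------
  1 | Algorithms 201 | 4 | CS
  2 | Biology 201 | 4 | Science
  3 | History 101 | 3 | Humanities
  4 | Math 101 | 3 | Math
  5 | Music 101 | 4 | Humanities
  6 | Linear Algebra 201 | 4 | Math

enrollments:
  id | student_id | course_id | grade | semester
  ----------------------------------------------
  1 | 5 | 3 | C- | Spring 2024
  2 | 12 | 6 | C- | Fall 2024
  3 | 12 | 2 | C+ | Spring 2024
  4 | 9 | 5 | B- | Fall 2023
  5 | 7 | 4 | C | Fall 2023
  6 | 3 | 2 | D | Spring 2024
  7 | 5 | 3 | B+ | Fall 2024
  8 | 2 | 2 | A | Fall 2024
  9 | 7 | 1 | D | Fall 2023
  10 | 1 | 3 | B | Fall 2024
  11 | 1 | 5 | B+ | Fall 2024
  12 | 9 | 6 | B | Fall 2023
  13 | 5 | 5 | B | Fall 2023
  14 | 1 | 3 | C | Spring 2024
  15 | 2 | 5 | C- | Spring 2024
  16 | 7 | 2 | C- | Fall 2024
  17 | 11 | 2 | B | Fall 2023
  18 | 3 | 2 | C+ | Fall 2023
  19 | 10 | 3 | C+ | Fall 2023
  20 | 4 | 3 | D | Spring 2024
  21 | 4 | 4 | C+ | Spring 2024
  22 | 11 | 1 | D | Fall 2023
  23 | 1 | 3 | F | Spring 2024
SELECT id, course_id FROM enrollments WHERE course_id IN (SELECT id FROM courses WHERE credits > 4)

Execution result:
(no rows)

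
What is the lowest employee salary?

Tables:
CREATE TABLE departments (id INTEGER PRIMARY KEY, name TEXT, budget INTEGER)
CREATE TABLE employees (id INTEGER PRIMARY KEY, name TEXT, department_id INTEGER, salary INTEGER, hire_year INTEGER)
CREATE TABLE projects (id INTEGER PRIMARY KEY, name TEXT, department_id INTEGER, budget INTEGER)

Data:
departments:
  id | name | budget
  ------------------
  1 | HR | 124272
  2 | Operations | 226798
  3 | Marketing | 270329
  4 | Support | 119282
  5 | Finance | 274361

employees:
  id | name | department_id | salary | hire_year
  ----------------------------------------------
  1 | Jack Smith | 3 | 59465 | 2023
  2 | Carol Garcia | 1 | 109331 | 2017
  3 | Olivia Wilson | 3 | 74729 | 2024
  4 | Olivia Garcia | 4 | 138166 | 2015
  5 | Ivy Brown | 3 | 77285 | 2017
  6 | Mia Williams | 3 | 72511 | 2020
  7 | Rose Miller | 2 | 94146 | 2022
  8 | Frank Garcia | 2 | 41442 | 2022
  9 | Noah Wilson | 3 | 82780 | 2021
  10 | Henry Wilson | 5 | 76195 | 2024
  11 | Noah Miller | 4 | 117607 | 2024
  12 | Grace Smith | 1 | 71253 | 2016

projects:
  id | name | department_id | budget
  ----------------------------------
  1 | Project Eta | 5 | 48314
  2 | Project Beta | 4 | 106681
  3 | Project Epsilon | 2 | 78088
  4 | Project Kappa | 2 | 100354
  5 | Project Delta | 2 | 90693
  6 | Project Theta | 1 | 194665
SELECT MIN(salary) FROM employees

Execution result:
41442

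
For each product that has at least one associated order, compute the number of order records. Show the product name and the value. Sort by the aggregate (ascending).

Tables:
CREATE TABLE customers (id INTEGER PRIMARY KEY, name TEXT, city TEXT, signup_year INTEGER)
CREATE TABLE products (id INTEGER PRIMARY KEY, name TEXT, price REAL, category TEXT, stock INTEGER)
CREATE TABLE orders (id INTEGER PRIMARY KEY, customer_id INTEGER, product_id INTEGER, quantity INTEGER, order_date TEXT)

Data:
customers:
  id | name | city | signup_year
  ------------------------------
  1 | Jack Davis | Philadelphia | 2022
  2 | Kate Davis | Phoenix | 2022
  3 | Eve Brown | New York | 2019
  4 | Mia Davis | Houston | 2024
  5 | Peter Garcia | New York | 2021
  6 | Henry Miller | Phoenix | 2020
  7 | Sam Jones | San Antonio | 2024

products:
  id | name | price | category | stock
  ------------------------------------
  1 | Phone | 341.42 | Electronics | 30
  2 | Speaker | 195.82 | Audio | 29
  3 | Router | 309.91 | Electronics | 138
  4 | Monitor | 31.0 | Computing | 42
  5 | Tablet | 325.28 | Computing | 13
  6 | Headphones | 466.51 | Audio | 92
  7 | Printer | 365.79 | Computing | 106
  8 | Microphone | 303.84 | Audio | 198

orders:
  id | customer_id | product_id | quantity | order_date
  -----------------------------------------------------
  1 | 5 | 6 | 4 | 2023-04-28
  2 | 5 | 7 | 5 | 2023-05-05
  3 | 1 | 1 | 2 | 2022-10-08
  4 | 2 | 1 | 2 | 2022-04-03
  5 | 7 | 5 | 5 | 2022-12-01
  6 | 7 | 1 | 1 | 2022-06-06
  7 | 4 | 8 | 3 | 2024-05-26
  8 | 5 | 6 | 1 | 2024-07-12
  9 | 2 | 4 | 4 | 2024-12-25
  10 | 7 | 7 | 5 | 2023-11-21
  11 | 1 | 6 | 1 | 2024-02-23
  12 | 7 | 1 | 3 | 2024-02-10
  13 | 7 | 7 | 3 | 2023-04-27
SELECT p.name, COUNT(*) AS n FROM orders c JOIN products p ON c.product_id = p.id GROUP BY p.id, p.name ORDER BY n ASC

Execution result:
name | n
Monitor | 1
Tablet | 1
Microphone | 1
Headphones | 3
Printer | 3
Phone | 4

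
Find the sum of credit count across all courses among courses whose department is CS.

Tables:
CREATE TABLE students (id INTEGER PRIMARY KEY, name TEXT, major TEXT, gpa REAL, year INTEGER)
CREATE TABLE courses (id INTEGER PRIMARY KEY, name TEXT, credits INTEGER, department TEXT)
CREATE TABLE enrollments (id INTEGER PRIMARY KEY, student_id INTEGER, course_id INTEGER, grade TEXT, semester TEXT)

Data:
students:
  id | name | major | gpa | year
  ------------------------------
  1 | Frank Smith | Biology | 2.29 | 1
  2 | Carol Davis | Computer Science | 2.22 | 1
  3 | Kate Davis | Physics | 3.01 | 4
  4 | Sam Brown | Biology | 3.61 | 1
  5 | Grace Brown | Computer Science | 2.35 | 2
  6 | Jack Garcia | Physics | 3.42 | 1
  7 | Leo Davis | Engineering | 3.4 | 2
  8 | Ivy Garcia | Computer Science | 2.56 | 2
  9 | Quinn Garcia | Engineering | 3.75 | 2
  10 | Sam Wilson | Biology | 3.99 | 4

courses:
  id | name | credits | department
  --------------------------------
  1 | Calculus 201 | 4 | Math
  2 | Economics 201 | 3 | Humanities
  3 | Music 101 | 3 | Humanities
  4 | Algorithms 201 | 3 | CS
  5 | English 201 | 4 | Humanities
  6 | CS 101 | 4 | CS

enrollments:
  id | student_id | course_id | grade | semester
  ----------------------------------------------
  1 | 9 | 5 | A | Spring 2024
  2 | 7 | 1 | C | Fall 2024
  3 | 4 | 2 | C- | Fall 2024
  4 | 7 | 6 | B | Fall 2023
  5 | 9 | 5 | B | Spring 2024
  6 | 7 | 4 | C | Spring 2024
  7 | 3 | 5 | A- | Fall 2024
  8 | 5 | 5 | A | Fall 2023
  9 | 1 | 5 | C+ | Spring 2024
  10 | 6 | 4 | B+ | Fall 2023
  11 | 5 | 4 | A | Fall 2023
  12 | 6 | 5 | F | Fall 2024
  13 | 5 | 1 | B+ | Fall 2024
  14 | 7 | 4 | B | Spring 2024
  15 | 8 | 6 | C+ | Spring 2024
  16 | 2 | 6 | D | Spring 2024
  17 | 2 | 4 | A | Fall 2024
SELECT SUM(credits) FROM courses WHERE department = 'CS'

Execution result:
7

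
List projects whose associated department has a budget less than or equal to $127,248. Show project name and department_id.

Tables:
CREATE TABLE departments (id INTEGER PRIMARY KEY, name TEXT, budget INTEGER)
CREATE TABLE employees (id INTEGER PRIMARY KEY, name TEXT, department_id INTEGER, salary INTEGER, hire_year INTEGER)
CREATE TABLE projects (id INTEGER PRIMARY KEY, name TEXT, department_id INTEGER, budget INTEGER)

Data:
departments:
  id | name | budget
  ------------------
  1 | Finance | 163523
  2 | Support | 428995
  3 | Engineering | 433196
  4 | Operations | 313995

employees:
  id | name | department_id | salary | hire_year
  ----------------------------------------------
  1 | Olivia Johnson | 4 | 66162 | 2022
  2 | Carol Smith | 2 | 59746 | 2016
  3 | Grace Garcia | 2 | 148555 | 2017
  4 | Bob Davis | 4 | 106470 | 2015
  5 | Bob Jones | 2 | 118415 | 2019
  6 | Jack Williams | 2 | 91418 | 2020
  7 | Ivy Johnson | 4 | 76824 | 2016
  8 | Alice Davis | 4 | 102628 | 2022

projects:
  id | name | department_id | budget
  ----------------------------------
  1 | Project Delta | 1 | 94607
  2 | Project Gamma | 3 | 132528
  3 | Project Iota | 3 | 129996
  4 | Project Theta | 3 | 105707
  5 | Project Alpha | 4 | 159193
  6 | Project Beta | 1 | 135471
SELECT name, department_id FROM projects WHERE department_id IN (SELECT id FROM departments WHERE budget <= 127248)

Execution result:
(no rows)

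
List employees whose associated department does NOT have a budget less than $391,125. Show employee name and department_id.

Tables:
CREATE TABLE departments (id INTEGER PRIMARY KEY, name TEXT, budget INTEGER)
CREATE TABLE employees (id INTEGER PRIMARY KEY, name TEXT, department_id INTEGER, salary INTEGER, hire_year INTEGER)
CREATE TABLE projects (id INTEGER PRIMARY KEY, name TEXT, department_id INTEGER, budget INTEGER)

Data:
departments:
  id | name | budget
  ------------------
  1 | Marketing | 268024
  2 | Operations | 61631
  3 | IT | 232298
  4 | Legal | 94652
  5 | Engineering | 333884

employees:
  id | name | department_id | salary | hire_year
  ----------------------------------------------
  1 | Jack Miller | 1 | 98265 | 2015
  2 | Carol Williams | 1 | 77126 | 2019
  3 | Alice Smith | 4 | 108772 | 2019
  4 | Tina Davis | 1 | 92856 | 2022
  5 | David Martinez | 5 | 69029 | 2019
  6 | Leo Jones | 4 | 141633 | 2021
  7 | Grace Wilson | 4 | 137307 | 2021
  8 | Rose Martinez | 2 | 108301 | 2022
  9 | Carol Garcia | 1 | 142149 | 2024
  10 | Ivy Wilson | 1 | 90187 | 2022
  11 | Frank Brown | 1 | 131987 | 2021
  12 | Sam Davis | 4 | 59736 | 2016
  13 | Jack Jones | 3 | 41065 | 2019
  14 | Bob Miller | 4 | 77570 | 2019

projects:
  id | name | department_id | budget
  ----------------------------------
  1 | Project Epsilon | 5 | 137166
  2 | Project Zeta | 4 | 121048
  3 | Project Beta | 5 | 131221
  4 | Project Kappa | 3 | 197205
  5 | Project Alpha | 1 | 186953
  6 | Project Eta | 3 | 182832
SELECT name, department_id FROM employees WHERE department_id NOT IN (SELECT id FROM departments WHERE budget < 391125)

Execution result:
(no rows)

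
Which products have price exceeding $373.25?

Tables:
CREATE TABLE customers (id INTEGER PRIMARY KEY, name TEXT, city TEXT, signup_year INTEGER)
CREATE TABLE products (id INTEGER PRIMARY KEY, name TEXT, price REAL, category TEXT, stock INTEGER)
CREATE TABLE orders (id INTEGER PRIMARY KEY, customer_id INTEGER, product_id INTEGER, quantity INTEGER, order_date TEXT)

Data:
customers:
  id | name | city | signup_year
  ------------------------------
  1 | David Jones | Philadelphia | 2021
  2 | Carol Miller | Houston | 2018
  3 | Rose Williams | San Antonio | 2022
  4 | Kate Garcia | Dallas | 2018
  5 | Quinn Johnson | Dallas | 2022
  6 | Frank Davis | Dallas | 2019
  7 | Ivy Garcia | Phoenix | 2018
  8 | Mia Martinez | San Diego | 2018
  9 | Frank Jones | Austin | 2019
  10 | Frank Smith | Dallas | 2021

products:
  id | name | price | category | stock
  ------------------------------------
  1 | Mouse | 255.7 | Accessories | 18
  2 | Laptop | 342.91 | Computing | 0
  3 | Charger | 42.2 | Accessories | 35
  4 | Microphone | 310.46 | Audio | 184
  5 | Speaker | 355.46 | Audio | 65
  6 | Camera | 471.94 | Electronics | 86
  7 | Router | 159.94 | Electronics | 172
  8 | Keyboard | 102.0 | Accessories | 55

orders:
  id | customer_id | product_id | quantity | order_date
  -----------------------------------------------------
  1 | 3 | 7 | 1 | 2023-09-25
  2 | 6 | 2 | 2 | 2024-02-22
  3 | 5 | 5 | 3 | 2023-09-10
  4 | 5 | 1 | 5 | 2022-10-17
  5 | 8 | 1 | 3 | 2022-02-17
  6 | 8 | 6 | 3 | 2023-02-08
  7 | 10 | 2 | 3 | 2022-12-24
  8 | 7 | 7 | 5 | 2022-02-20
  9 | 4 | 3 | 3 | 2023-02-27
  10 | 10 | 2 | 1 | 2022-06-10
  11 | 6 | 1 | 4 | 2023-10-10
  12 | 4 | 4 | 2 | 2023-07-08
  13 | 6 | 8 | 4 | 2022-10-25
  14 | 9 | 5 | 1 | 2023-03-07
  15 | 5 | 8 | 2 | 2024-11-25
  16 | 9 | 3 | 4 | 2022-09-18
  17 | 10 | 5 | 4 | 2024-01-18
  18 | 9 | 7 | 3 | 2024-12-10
SELECT name, price FROM products WHERE price > 373.25

Execution result:
name | price
Camera | 471.94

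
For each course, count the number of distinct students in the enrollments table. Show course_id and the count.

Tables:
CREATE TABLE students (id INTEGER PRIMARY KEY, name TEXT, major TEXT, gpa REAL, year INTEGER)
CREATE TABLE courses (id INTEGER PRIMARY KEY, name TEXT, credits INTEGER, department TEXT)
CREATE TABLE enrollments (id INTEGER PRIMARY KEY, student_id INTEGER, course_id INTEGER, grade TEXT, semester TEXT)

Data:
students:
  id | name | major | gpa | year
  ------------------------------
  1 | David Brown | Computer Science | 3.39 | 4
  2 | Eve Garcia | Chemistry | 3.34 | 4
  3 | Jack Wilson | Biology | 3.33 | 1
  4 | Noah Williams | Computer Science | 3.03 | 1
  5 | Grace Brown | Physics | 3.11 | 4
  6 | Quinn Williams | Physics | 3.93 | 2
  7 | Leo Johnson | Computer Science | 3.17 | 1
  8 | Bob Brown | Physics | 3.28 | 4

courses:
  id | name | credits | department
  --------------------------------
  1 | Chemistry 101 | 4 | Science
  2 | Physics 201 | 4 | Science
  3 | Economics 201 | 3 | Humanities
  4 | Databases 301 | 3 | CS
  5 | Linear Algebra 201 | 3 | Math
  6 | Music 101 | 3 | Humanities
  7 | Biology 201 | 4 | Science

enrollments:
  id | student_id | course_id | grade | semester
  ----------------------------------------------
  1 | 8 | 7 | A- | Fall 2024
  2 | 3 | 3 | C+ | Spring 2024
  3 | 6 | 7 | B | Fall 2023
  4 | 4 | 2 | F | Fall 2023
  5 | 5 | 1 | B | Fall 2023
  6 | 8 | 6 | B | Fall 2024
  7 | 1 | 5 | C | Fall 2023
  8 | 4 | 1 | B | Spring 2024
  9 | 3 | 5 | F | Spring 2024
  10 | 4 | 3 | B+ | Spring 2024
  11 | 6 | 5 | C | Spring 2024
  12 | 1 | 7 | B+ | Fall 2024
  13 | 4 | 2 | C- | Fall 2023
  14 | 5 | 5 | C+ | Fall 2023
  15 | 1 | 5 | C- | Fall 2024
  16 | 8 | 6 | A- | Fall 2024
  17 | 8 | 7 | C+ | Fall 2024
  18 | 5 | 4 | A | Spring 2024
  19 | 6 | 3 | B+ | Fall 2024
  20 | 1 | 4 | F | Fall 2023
SELECT course_id, COUNT(DISTINCT student_id) AS distinct_student_count FROM enrollments GROUP BY course_id

Execution result:
course_id | distinct_student_count
1 | 2
2 | 1
3 | 3
4 | 2
5 | 4
6 | 1
7 | 3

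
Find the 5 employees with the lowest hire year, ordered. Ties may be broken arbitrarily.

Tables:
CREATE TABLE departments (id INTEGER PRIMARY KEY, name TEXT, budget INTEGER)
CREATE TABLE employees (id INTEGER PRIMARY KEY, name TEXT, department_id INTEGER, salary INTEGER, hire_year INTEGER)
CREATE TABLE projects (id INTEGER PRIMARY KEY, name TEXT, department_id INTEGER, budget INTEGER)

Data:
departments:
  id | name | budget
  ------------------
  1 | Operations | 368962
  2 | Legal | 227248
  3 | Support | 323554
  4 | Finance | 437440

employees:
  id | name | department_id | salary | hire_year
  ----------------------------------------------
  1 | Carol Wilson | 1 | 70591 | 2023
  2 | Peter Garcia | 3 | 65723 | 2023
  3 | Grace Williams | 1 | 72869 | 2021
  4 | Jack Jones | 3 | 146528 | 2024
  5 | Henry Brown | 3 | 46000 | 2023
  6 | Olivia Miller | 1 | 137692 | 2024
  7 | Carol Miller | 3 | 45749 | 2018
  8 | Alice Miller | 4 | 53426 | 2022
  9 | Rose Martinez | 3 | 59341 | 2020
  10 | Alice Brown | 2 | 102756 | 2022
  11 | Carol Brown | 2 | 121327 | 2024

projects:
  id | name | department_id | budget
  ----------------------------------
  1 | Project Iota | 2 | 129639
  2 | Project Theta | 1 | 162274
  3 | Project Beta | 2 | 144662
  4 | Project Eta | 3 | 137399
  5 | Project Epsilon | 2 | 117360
SELECT name, hire_year FROM employees ORDER BY hire_year ASC LIMIT 5

Execution result:
name | hire_year
Carol Miller | 2018
Rose Martinez | 2020
Grace Williams | 2021
Alice Miller | 2022
Alice Brown | 2022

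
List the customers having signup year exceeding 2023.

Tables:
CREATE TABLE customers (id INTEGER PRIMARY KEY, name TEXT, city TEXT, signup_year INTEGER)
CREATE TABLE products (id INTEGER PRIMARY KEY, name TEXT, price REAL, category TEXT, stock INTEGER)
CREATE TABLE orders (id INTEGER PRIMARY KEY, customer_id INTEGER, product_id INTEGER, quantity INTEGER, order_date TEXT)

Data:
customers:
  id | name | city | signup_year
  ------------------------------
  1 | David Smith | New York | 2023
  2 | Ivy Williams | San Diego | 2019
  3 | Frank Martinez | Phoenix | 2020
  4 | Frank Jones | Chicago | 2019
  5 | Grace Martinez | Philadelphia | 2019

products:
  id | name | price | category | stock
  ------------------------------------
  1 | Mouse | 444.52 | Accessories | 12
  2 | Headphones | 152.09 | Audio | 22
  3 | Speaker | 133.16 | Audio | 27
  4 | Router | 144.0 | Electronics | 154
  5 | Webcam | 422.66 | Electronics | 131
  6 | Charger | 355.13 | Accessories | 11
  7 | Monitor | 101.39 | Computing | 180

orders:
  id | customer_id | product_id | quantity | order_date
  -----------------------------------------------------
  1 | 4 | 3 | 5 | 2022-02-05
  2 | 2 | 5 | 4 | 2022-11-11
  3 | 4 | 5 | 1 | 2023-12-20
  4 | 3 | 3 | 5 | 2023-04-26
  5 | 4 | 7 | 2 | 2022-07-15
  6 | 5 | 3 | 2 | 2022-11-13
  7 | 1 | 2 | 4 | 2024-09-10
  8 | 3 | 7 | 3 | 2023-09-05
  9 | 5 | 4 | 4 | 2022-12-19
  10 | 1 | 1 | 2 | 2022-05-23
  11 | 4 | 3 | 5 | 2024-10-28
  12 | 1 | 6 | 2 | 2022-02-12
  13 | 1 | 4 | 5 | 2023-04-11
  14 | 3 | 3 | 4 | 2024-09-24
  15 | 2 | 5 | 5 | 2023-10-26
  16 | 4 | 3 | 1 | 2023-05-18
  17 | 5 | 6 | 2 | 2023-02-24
SELECT name, signup_year FROM customers WHERE signup_year > 2023

Execution result:
(no rows)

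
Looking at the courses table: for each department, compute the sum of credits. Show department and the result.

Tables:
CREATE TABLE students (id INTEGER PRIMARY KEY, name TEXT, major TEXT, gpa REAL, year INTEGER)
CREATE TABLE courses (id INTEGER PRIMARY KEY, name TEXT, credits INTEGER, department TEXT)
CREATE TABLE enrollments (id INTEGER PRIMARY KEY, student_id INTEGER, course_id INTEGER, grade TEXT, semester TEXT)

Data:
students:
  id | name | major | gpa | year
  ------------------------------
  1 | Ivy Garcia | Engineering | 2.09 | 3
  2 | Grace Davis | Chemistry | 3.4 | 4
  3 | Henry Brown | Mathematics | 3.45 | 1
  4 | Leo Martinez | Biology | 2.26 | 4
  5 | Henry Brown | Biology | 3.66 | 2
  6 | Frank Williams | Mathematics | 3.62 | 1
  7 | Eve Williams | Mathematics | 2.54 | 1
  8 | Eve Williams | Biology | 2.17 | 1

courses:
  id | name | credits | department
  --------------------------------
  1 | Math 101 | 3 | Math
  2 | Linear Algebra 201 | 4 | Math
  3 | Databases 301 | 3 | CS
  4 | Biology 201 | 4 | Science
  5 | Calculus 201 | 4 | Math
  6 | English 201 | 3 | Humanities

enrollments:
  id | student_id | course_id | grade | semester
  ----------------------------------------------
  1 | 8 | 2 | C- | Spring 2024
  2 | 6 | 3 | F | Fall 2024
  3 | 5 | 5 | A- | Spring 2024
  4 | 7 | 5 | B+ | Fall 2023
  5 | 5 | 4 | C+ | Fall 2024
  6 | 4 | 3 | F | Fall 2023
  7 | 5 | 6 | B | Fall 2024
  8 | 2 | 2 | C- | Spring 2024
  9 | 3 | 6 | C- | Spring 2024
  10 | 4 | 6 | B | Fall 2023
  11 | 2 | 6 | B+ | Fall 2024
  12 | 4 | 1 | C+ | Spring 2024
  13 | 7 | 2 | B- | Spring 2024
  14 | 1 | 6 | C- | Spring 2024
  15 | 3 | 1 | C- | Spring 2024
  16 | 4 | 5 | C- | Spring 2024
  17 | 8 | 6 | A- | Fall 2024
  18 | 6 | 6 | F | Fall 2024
SELECT department, SUM(credits) AS sum_credits FROM courses GROUP BY department

Execution result:
department | sum_credits
CS | 3
Humanities | 3
Math | 11
Science | 4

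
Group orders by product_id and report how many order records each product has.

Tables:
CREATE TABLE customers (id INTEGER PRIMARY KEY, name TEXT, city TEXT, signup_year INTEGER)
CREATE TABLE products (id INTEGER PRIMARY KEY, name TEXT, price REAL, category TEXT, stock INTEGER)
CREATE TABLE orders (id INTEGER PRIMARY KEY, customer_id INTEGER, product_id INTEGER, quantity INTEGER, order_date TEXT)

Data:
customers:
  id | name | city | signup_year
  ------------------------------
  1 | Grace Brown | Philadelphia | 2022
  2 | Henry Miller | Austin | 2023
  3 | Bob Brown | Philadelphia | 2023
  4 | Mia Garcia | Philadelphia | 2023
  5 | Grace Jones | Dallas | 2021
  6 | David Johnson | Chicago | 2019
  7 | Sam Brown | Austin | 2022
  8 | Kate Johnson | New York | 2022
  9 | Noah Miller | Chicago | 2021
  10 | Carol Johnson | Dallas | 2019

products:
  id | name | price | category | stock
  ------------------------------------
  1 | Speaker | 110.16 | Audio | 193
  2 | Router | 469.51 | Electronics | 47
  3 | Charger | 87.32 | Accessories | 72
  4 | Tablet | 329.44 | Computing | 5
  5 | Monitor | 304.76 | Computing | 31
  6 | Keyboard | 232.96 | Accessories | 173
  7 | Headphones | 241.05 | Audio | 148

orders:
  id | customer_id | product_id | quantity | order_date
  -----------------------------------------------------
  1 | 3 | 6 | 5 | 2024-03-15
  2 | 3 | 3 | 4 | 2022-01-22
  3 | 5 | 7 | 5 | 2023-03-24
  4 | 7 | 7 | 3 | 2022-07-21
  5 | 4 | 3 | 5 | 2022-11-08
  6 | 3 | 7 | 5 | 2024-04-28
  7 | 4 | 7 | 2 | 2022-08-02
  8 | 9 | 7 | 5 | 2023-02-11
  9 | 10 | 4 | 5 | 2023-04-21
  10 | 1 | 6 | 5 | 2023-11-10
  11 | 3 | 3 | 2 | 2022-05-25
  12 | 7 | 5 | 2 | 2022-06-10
SELECT product_id, COUNT(*) AS order_count FROM orders GROUP BY product_id

Execution result:
product_id | order_count
3 | 3
4 | 1
5 | 1
6 | 2
7 | 5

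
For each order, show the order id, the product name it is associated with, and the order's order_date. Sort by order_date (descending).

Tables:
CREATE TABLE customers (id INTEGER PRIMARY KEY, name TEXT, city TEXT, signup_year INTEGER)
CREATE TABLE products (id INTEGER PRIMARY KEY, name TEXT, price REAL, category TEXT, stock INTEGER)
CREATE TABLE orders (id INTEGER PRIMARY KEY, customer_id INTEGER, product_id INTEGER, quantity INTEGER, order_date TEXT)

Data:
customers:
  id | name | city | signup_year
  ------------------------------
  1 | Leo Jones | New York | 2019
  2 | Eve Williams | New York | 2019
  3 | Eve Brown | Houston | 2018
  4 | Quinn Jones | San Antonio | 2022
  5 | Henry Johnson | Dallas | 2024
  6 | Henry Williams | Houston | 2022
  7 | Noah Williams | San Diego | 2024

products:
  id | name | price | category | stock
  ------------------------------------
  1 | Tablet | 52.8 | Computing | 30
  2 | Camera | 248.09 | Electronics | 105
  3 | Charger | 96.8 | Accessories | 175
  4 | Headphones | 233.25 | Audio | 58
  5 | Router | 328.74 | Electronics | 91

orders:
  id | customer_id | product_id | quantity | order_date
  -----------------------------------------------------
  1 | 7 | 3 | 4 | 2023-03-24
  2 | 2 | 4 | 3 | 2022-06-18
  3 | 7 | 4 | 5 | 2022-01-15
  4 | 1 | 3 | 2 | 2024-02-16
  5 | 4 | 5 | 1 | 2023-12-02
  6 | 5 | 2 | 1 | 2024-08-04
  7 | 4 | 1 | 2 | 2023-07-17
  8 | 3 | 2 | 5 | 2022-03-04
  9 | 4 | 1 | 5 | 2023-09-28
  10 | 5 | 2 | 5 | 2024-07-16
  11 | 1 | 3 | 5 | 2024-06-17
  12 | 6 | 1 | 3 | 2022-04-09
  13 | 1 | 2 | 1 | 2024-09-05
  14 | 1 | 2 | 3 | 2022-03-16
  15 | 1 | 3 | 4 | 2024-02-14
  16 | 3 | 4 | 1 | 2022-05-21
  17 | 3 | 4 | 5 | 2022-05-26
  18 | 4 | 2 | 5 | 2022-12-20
SELECT c.id, p.name AS product, c.order_date FROM orders c JOIN products p ON c.product_id = p.id ORDER BY c.order_date DESC

Execution result:
id | product | order_date
13 | Camera | 2024-09-05
6 | Camera | 2024-08-04
10 | Camera | 2024-07-16
11 | Charger | 2024-06-17
4 | Charger | 2024-02-16
15 | Charger | 2024-02-14
5 | Router | 2023-12-02
9 | Tablet | 2023-09-28
7 | Tablet | 2023-07-17
1 | Charger | 2023-03-24
18 | Camera | 2022-12-20
2 | Headphones | 2022-06-18
17 | Headphones | 2022-05-26
16 | Headphones | 2022-05-21
12 | Tablet | 2022-04-09
14 | Camera | 2022-03-16
8 | Camera | 2022-03-04
3 | Headphones | 2022-01-15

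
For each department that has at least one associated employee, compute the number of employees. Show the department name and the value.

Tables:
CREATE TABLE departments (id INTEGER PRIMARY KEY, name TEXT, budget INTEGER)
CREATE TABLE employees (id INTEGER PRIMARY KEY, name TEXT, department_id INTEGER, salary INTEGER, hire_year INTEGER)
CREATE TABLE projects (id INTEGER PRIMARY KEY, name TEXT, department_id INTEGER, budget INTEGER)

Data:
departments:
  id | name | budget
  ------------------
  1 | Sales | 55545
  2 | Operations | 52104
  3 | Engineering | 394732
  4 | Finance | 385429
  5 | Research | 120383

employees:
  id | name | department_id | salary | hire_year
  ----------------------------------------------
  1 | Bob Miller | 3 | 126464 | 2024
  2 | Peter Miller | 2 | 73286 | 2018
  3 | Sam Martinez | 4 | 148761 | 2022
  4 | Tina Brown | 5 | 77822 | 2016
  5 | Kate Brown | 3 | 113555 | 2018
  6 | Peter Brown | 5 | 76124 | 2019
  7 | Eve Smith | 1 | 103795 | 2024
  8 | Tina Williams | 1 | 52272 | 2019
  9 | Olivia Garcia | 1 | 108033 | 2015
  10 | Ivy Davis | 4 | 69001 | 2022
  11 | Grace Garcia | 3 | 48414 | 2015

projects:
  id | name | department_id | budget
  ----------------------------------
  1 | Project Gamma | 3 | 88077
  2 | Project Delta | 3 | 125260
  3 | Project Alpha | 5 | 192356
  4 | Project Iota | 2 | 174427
SELECT p.name, COUNT(*) AS n FROM employees c JOIN departments p ON c.department_id = p.id GROUP BY p.id, p.name

Execution result:
name | n
Sales | 3
Operations | 1
Engineering | 3
Finance | 2
Research | 2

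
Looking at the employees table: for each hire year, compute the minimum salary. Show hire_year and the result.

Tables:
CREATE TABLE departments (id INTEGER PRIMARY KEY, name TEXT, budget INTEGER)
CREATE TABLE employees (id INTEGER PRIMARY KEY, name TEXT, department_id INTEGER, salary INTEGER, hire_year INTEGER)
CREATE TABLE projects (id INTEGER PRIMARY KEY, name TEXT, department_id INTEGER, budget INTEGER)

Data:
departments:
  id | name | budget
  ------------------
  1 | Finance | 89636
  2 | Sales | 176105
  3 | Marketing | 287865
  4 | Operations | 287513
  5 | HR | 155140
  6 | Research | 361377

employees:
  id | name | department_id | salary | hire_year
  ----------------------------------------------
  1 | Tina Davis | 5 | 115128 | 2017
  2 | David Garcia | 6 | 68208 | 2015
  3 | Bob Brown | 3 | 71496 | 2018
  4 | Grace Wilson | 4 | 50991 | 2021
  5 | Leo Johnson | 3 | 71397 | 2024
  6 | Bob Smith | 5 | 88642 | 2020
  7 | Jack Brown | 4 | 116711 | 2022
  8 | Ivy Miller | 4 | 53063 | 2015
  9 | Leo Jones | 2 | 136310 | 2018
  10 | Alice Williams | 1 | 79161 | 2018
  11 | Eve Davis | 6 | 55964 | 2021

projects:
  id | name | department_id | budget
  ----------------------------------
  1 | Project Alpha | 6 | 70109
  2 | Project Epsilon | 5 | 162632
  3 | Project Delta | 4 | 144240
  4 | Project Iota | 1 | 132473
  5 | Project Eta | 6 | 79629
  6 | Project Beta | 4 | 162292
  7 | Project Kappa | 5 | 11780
SELECT hire_year, MIN(salary) AS min_salary FROM employees GROUP BY hire_year

Execution result:
hire_year | min_salary
2015 | 53063
2017 | 115128
2018 | 71496
2020 | 88642
2021 | 50991
2022 | 116711
2024 | 71397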